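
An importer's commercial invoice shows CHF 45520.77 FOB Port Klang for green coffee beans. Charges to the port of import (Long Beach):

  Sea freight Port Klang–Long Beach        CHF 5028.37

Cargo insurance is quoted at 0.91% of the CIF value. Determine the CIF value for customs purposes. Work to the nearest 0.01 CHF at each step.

CIF value: CHF 51013.36

Let C be the CIF value. C = FOB price + freight + 0.91% × C
C − 0.91% × C = 45520.77 + 5028.37
0.9909 × C = 50549.14
C = 50549.14 / 0.9909 = 51013.36
Insurance premium = 0.91% × 51013.36 = 464.22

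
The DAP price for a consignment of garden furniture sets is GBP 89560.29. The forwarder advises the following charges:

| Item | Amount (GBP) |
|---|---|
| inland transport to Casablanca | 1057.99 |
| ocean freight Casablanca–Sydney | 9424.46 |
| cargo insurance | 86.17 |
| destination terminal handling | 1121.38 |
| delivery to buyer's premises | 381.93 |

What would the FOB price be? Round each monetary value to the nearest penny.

FOB price: GBP 78546.35

Not relevant to the conversion: inland to port — on the seller under both DAP and FOB; already in the DAP price and stays in the FOB price.
From DAP to FOB, the seller no longer bears: freight, insurance, destination terminal, delivery.
FOB price = 89560.29 − 9424.46 − 86.17 − 1121.38 − 381.93 = 78546.35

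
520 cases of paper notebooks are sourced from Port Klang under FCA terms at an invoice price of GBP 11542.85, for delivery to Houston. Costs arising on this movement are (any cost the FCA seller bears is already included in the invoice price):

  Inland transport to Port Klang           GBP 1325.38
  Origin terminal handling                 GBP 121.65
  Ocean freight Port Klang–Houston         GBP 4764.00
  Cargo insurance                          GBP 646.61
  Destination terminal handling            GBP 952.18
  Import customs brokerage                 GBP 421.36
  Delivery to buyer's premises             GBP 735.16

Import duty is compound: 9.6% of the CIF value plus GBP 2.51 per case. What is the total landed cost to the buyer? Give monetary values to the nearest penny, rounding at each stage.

Total landed cost: GBP 22128.22

FCA: the seller delivers export-cleared goods to the carrier; the buyer bears costs from that point.
Already in the invoice (seller's account under FCA): inland to port — exclude.
CIF value = FCA price + origin terminal + freight + insurance = 11542.85 + 121.65 + 4764.00 + 646.61 = 17075.11
Ad valorem component: 17075.11 × 9.6% = 1639.21
Specific component: 520 × 2.51 = 1305.20
Import duty = 1639.21 + 1305.20 = 2944.41
Buyer bears: origin terminal 121.65 + freight 4764.00 + insurance 646.61 + destination terminal 952.18 + brokerage 421.36 + delivery 735.16 + duty 2944.41 = 10585.37
Landed cost = invoice 11542.85 + 10585.37 = 22128.22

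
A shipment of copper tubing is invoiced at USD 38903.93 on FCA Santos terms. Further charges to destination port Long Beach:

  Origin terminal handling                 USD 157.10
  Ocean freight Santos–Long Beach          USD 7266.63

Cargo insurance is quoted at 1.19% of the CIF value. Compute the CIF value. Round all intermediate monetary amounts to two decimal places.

CIF value: USD 46885.60

Let C be the CIF value. C = FCA price + pre-shipment costs + freight + 1.19% × C
C − 1.19% × C = 38903.93 + 157.10 + 7266.63
0.9881 × C = 46327.66
C = 46327.66 / 0.9881 = 46885.60
Insurance premium = 1.19% × 46885.60 = 557.94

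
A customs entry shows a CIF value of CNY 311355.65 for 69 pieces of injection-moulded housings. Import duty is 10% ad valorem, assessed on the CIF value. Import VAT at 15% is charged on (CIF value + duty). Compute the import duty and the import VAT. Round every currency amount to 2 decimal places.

Import duty = 311355.65 × 10% = 31135.57
VAT base = CIF + duty = 311355.65 + 31135.57 = 342491.22
Import VAT = 342491.22 × 15% = 51373.68

Import duty: CNY 31135.57; import VAT: CNY 51373.68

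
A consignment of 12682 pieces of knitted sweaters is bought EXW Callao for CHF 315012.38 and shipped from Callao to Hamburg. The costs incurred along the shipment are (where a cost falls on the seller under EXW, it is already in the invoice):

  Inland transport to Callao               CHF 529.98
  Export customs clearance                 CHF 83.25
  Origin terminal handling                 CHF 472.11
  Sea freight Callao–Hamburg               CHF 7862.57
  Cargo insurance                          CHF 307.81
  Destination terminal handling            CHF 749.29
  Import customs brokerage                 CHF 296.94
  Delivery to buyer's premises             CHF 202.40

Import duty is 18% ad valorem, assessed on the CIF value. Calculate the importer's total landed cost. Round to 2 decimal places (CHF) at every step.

EXW: the seller makes goods available at their premises; the buyer bears all onward costs.
CIF value = EXW price + inland to port + export clearance + origin terminal + freight + insurance = 315012.38 + 529.98 + 83.25 + 472.11 + 7862.57 + 307.81 = 324268.10
Import duty = 324268.10 × 18% = 58368.26
Buyer bears: inland to port 529.98 + export clearance 83.25 + origin terminal 472.11 + freight 7862.57 + insurance 307.81 + destination terminal 749.29 + brokerage 296.94 + delivery 202.40 + duty 58368.26 = 68872.61
Landed cost = invoice 315012.38 + 68872.61 = 383884.99

Total landed cost: CHF 383884.99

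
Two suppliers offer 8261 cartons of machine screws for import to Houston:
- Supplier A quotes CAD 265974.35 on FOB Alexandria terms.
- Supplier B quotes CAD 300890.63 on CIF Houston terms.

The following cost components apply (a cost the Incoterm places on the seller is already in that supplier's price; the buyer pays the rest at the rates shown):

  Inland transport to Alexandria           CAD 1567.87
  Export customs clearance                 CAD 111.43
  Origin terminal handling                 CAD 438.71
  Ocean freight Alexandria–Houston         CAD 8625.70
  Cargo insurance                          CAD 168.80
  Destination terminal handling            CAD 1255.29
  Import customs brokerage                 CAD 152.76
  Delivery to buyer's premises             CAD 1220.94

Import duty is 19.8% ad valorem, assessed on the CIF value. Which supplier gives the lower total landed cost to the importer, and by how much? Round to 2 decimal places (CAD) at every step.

Supplier A (FOB):
CIF value = FOB price + freight + insurance = 265974.35 + 8625.70 + 168.80 = 274768.85
Import duty = 274768.85 × 19.8% = 54404.23
Buyer bears (A): 8625.70 + 168.80 + 1255.29 + 152.76 + 1220.94 = 11423.49
Landed cost (A) = invoice 265974.35 + 11423.49 + duty 54404.23 = 331802.07
Supplier B (CIF):
The CIF price already equals the CIF value: 300890.63
Import duty = 300890.63 × 19.8% = 59576.34
Buyer bears (B): 1255.29 + 152.76 + 1220.94 = 2628.99
Landed cost (B) = invoice 300890.63 + 2628.99 + duty 59576.34 = 363095.96
Difference = |331802.07 − 363095.96| = 31293.89

Supplier A is cheaper by CAD 31293.89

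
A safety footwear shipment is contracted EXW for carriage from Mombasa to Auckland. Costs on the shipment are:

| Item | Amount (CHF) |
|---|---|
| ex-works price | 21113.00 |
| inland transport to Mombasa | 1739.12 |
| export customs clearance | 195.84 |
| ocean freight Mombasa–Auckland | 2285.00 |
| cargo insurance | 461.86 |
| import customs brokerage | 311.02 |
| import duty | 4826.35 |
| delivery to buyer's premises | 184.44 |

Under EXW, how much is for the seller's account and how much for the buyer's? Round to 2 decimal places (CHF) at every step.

EXW: the seller makes goods available at their premises; the buyer bears all onward costs.
Seller's account: goods 21113.00 = 21113.00
Buyer's account: inland to port 1739.12 + export clearance 195.84 + freight 2285.00 + insurance 461.86 + brokerage 311.02 + duty 4826.35 + delivery 184.44 = 10003.63

Seller: CHF 21113.00; buyer: CHF 10003.63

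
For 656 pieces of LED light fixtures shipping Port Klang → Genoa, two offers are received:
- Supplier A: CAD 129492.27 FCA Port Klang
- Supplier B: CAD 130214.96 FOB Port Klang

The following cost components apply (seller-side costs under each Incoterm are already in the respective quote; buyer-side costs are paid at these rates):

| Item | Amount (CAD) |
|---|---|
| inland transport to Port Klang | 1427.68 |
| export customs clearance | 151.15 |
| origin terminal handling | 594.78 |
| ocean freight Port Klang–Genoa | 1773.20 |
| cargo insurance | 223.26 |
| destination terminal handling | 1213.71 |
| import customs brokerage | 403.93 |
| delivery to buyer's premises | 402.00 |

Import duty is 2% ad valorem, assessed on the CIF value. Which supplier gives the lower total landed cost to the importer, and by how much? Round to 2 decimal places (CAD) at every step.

Supplier A (FCA):
CIF value = FCA price + origin terminal + freight + insurance = 129492.27 + 594.78 + 1773.20 + 223.26 = 132083.51
Import duty = 132083.51 × 2% = 2641.67
Buyer bears (A): 594.78 + 1773.20 + 223.26 + 1213.71 + 403.93 + 402.00 = 4610.88
Landed cost (A) = invoice 129492.27 + 4610.88 + duty 2641.67 = 136744.82
Supplier B (FOB):
CIF value = FOB price + freight + insurance = 130214.96 + 1773.20 + 223.26 = 132211.42
Import duty = 132211.42 × 2% = 2644.23
Buyer bears (B): 1773.20 + 223.26 + 1213.71 + 403.93 + 402.00 = 4016.10
Landed cost (B) = invoice 130214.96 + 4016.10 + duty 2644.23 = 136875.29
Difference = |136744.82 − 136875.29| = 130.47

Supplier A is cheaper by CAD 130.47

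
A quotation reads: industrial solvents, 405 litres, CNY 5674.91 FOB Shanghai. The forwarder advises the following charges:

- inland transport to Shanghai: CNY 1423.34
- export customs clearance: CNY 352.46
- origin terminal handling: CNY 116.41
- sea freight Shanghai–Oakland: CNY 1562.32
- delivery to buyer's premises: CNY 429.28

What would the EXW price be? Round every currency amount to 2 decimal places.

EXW price: CNY 3782.70

Not relevant to the conversion: delivery, freight — on the buyer under both terms; not part of either seller's price.
From FOB to EXW, the seller no longer bears: inland to port, export clearance, origin terminal.
EXW price = 5674.91 − 1423.34 − 352.46 − 116.41 = 3782.70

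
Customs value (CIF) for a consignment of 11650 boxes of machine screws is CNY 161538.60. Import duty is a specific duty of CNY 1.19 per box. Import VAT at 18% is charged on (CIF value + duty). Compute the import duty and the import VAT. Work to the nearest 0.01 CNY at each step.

Import duty: CNY 13863.50; import VAT: CNY 31572.38

Import duty = 11650 × 1.19 = 13863.50
VAT base = CIF + duty = 161538.60 + 13863.50 = 175402.10
Import VAT = 175402.10 × 18% = 31572.38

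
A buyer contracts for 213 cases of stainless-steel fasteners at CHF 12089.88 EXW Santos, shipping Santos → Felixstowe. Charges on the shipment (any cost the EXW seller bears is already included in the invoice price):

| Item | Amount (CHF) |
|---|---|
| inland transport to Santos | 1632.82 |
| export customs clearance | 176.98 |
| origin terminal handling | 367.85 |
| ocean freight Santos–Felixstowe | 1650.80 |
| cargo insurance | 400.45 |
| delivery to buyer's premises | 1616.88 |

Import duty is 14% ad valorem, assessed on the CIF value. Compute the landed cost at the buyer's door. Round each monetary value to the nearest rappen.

Total landed cost: CHF 20220.29

EXW: the seller makes goods available at their premises; the buyer bears all onward costs.
CIF value = EXW price + inland to port + export clearance + origin terminal + freight + insurance = 12089.88 + 1632.82 + 176.98 + 367.85 + 1650.80 + 400.45 = 16318.78
Import duty = 16318.78 × 14% = 2284.63
Buyer bears: inland to port 1632.82 + export clearance 176.98 + origin terminal 367.85 + freight 1650.80 + insurance 400.45 + delivery 1616.88 + duty 2284.63 = 8130.41
Landed cost = invoice 12089.88 + 8130.41 = 20220.29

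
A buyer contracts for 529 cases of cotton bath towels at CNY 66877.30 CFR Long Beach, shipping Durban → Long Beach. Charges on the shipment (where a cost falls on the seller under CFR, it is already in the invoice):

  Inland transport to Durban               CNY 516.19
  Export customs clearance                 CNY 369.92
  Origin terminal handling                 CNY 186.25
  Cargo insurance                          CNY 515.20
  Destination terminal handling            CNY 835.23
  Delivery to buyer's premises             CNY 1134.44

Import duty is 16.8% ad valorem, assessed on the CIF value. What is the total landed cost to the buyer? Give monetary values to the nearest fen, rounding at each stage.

CFR: the seller pays costs through ocean freight to the destination port, but not insurance.
Already in the invoice (seller's account under CFR): inland to port, export clearance, origin terminal — exclude.
CIF value = CFR price + insurance = 66877.30 + 515.20 = 67392.50
Import duty = 67392.50 × 16.8% = 11321.94
Buyer bears: insurance 515.20 + destination terminal 835.23 + delivery 1134.44 + duty 11321.94 = 13806.81
Landed cost = invoice 66877.30 + 13806.81 = 80684.11

Total landed cost: CNY 80684.11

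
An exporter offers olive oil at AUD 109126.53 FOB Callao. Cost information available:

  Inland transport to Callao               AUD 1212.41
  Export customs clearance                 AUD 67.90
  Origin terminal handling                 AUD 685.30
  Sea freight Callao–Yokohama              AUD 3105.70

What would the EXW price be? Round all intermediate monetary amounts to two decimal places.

Not relevant to the conversion: freight — on the buyer under both terms; not part of either seller's price.
From FOB to EXW, the seller no longer bears: inland to port, export clearance, origin terminal.
EXW price = 109126.53 − 1212.41 − 67.90 − 685.30 = 107160.92

EXW price: AUD 107160.92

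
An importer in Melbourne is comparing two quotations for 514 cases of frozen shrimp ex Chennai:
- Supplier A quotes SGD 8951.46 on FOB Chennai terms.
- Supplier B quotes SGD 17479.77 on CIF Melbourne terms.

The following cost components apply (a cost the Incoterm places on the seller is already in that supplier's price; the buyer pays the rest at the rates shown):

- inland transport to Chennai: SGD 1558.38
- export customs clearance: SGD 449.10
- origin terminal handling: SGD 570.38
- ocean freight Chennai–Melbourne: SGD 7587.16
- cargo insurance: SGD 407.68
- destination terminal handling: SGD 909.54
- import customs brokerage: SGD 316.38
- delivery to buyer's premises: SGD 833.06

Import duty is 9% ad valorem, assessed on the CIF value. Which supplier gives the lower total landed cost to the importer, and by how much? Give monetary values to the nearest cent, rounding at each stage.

Supplier A (FOB):
CIF value = FOB price + freight + insurance = 8951.46 + 7587.16 + 407.68 = 16946.30
Import duty = 16946.30 × 9% = 1525.17
Buyer bears (A): 7587.16 + 407.68 + 909.54 + 316.38 + 833.06 = 10053.82
Landed cost (A) = invoice 8951.46 + 10053.82 + duty 1525.17 = 20530.45
Supplier B (CIF):
The CIF price already equals the CIF value: 17479.77
Import duty = 17479.77 × 9% = 1573.18
Buyer bears (B): 909.54 + 316.38 + 833.06 = 2058.98
Landed cost (B) = invoice 17479.77 + 2058.98 + duty 1573.18 = 21111.93
Difference = |20530.45 − 21111.93| = 581.48

Supplier A is cheaper by SGD 581.48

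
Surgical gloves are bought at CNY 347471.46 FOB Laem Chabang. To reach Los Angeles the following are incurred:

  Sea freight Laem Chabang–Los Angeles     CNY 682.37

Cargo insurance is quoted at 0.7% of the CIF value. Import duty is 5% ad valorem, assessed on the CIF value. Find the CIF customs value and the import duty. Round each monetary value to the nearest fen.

Let C be the CIF value. C = FOB price + freight + 0.7% × C
C − 0.7% × C = 347471.46 + 682.37
0.993 × C = 348153.83
C = 348153.83 / 0.993 = 350608.09
Insurance premium = 0.7% × 350608.09 = 2454.26
Import duty = 350608.09 × 5% = 17530.40

CIF value: CNY 350608.09; import duty: CNY 17530.40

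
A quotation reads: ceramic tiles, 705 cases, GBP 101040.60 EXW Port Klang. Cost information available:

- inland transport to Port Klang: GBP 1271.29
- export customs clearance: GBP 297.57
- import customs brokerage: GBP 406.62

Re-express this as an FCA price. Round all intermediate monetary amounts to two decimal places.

FCA price: GBP 102609.46

Not relevant to the conversion: brokerage — on the buyer under both terms; not part of either seller's price.
From EXW to FCA, the seller additionally bears: inland to port, export clearance.
FCA price = 101040.60 + 1271.29 + 297.57 = 102609.46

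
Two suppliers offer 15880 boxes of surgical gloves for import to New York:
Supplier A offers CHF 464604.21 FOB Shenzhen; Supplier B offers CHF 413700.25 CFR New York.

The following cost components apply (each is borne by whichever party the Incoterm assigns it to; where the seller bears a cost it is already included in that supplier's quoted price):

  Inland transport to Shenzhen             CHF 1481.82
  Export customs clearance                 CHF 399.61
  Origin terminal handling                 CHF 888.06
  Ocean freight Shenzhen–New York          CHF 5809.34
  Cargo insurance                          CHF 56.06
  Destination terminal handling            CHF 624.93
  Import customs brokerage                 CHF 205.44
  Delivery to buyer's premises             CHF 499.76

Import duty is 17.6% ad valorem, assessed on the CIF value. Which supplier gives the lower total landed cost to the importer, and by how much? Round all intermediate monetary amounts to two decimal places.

Supplier A (FOB):
CIF value = FOB price + freight + insurance = 464604.21 + 5809.34 + 56.06 = 470469.61
Import duty = 470469.61 × 17.6% = 82802.65
Buyer bears (A): 5809.34 + 56.06 + 624.93 + 205.44 + 499.76 = 7195.53
Landed cost (A) = invoice 464604.21 + 7195.53 + duty 82802.65 = 554602.39
Supplier B (CFR):
CIF value = CFR price + insurance = 413700.25 + 56.06 = 413756.31
Import duty = 413756.31 × 17.6% = 72821.11
Buyer bears (B): 56.06 + 624.93 + 205.44 + 499.76 = 1386.19
Landed cost (B) = invoice 413700.25 + 1386.19 + duty 72821.11 = 487907.55
Difference = |554602.39 − 487907.55| = 66694.84

Supplier B is cheaper by CHF 66694.84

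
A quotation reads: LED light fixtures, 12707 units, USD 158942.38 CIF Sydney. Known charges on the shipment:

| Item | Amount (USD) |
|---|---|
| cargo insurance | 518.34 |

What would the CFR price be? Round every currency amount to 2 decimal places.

CFR price: USD 158424.04

From CIF to CFR, the seller no longer bears: insurance.
CFR price = 158942.38 − 518.34 = 158424.04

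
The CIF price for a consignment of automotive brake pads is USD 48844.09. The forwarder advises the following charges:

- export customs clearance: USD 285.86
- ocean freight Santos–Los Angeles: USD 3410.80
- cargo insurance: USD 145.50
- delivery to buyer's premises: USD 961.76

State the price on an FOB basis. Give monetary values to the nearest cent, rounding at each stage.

FOB price: USD 45287.79

Not relevant to the conversion: export clearance — on the seller under both CIF and FOB; already in the CIF price and stays in the FOB price. delivery — on the buyer under both terms; not part of either seller's price.
From CIF to FOB, the seller no longer bears: freight, insurance.
FOB price = 48844.09 − 3410.80 − 145.50 = 45287.79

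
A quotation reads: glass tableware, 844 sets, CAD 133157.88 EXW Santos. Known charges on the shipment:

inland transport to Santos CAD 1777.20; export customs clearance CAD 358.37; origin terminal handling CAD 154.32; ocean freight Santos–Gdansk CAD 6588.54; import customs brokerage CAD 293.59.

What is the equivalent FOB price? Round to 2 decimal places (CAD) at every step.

FOB price: CAD 135447.77

Not relevant to the conversion: freight, brokerage — on the buyer under both terms; not part of either seller's price.
From EXW to FOB, the seller additionally bears: inland to port, export clearance, origin terminal.
FOB price = 133157.88 + 1777.20 + 358.37 + 154.32 = 135447.77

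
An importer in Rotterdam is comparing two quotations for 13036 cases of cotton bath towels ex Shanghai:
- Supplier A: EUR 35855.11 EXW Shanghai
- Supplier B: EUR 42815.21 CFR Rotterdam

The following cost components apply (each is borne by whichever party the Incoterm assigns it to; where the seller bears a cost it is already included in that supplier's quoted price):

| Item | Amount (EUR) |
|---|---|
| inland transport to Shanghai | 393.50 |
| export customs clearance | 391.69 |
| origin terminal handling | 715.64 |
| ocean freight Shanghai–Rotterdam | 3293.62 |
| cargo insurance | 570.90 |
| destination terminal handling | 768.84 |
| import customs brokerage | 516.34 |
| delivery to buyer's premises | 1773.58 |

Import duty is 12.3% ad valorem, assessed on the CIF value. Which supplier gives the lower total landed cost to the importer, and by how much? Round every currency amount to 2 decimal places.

Supplier A is cheaper by EUR 2432.02

Supplier A (EXW):
CIF value = EXW price + inland to port + export clearance + origin terminal + freight + insurance = 35855.11 + 393.50 + 391.69 + 715.64 + 3293.62 + 570.90 = 41220.46
Import duty = 41220.46 × 12.3% = 5070.12
Buyer bears (A): 393.50 + 391.69 + 715.64 + 3293.62 + 570.90 + 768.84 + 516.34 + 1773.58 = 8424.11
Landed cost (A) = invoice 35855.11 + 8424.11 + duty 5070.12 = 49349.34
Supplier B (CFR):
CIF value = CFR price + insurance = 42815.21 + 570.90 = 43386.11
Import duty = 43386.11 × 12.3% = 5336.49
Buyer bears (B): 570.90 + 768.84 + 516.34 + 1773.58 = 3629.66
Landed cost (B) = invoice 42815.21 + 3629.66 + duty 5336.49 = 51781.36
Difference = |49349.34 − 51781.36| = 2432.02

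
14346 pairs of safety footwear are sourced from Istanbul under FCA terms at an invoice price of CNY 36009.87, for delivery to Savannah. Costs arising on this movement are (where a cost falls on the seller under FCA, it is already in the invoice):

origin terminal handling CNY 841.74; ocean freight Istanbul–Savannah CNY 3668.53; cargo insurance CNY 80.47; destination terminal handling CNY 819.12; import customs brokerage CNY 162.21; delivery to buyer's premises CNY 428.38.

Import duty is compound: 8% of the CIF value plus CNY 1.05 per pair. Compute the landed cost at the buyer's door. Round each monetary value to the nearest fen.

FCA: the seller delivers export-cleared goods to the carrier; the buyer bears costs from that point.
CIF value = FCA price + origin terminal + freight + insurance = 36009.87 + 841.74 + 3668.53 + 80.47 = 40600.61
Ad valorem component: 40600.61 × 8% = 3248.05
Specific component: 14346 × 1.05 = 15063.30
Import duty = 3248.05 + 15063.30 = 18311.35
Buyer bears: origin terminal 841.74 + freight 3668.53 + insurance 80.47 + destination terminal 819.12 + brokerage 162.21 + delivery 428.38 + duty 18311.35 = 24311.80
Landed cost = invoice 36009.87 + 24311.80 = 60321.67

Total landed cost: CNY 60321.67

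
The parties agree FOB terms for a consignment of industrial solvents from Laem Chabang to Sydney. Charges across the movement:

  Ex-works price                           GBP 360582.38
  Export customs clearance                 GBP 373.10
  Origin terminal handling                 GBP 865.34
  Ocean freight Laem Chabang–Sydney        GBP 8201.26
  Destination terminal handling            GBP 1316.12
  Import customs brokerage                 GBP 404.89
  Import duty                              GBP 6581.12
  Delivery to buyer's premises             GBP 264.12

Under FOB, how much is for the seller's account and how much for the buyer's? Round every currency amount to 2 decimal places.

FOB: the seller bears costs until goods are on board at the origin port; the buyer bears freight, insurance and all costs thereafter.
Seller's account: goods 360582.38 + export clearance 373.10 + origin terminal 865.34 = 361820.82
Buyer's account: freight 8201.26 + destination terminal 1316.12 + brokerage 404.89 + duty 6581.12 + delivery 264.12 = 16767.51

Seller: GBP 361820.82; buyer: GBP 16767.51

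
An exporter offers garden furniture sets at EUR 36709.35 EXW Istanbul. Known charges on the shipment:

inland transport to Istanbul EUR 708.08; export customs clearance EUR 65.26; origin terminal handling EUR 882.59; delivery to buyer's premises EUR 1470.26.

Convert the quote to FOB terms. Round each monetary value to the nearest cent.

Not relevant to the conversion: delivery — on the buyer under both terms; not part of either seller's price.
From EXW to FOB, the seller additionally bears: inland to port, export clearance, origin terminal.
FOB price = 36709.35 + 708.08 + 65.26 + 882.59 = 38365.28

FOB price: EUR 38365.28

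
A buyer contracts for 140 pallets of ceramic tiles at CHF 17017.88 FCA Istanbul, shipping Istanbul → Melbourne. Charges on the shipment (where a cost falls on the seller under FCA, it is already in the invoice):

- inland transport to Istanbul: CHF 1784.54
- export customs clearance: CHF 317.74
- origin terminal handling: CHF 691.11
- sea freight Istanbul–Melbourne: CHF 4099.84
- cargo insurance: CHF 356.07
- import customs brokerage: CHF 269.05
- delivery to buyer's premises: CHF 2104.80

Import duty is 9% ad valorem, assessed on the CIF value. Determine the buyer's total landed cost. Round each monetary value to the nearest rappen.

FCA: the seller delivers export-cleared goods to the carrier; the buyer bears costs from that point.
Already in the invoice (seller's account under FCA): inland to port, export clearance — exclude.
CIF value = FCA price + origin terminal + freight + insurance = 17017.88 + 691.11 + 4099.84 + 356.07 = 22164.90
Import duty = 22164.90 × 9% = 1994.84
Buyer bears: origin terminal 691.11 + freight 4099.84 + insurance 356.07 + brokerage 269.05 + delivery 2104.80 + duty 1994.84 = 9515.71
Landed cost = invoice 17017.88 + 9515.71 = 26533.59

Total landed cost: CHF 26533.59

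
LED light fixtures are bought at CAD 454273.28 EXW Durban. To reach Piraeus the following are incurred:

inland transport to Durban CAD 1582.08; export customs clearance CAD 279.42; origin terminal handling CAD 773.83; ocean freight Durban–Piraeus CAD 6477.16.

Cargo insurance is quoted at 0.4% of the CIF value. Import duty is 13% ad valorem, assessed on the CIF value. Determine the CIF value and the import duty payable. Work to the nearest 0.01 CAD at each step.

CIF value: CAD 465246.76; import duty: CAD 60482.08

Let C be the CIF value. C = EXW price + pre-shipment costs + freight + 0.4% × C
C − 0.4% × C = 454273.28 + 1582.08 + 279.42 + 773.83 + 6477.16
0.996 × C = 463385.77
C = 463385.77 / 0.996 = 465246.76
Insurance premium = 0.4% × 465246.76 = 1860.99
Import duty = 465246.76 × 13% = 60482.08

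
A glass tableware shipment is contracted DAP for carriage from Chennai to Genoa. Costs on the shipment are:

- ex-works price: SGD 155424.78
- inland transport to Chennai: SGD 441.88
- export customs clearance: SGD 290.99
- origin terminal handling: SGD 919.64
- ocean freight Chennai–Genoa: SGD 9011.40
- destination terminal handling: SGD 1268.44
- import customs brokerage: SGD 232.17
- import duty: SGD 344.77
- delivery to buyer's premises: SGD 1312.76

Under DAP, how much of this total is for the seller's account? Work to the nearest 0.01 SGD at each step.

DAP: the seller bears all costs to the named destination except import duty and clearance.
Seller's account: goods 155424.78 + inland to port 441.88 + export clearance 290.99 + origin terminal 919.64 + freight 9011.40 + destination terminal 1268.44 + delivery 1312.76 = 168669.89
Buyer's account: brokerage 232.17 + duty 344.77 = 576.94

Seller's account: SGD 168669.89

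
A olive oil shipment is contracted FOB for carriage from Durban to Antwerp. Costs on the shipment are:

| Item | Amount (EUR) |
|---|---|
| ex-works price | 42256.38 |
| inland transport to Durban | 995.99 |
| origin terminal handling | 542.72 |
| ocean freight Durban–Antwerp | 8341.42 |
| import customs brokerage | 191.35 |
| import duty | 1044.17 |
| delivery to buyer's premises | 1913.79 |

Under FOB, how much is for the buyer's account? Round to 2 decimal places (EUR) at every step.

FOB: the seller bears costs until goods are on board at the origin port; the buyer bears freight, insurance and all costs thereafter.
Seller's account: goods 42256.38 + inland to port 995.99 + origin terminal 542.72 = 43795.09
Buyer's account: freight 8341.42 + brokerage 191.35 + duty 1044.17 + delivery 1913.79 = 11490.73

Buyer's account: EUR 11490.73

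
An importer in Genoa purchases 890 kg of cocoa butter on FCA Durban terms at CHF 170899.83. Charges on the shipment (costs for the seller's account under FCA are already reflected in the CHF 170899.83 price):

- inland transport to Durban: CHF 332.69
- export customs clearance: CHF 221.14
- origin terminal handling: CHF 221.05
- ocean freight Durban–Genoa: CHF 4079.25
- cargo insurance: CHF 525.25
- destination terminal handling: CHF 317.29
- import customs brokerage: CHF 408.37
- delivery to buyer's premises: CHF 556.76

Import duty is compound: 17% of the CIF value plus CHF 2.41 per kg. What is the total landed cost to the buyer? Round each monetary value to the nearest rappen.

FCA: the seller delivers export-cleared goods to the carrier; the buyer bears costs from that point.
Already in the invoice (seller's account under FCA): inland to port, export clearance — exclude.
CIF value = FCA price + origin terminal + freight + insurance = 170899.83 + 221.05 + 4079.25 + 525.25 = 175725.38
Ad valorem component: 175725.38 × 17% = 29873.31
Specific component: 890 × 2.41 = 2144.90
Import duty = 29873.31 + 2144.90 = 32018.21
Buyer bears: origin terminal 221.05 + freight 4079.25 + insurance 525.25 + destination terminal 317.29 + brokerage 408.37 + delivery 556.76 + duty 32018.21 = 38126.18
Landed cost = invoice 170899.83 + 38126.18 = 209026.01

Total landed cost: CHF 209026.01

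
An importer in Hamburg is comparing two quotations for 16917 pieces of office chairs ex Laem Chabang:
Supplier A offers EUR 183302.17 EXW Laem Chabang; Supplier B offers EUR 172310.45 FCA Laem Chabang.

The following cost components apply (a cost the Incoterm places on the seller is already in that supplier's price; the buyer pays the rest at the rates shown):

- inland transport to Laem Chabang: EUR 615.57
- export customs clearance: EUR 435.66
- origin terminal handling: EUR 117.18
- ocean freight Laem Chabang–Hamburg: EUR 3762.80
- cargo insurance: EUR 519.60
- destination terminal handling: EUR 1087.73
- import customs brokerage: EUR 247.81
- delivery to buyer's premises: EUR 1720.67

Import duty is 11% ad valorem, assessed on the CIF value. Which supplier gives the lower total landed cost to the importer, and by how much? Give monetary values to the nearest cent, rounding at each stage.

Supplier A (EXW):
CIF value = EXW price + inland to port + export clearance + origin terminal + freight + insurance = 183302.17 + 615.57 + 435.66 + 117.18 + 3762.80 + 519.60 = 188752.98
Import duty = 188752.98 × 11% = 20762.83
Buyer bears (A): 615.57 + 435.66 + 117.18 + 3762.80 + 519.60 + 1087.73 + 247.81 + 1720.67 = 8507.02
Landed cost (A) = invoice 183302.17 + 8507.02 + duty 20762.83 = 212572.02
Supplier B (FCA):
CIF value = FCA price + origin terminal + freight + insurance = 172310.45 + 117.18 + 3762.80 + 519.60 = 176710.03
Import duty = 176710.03 × 11% = 19438.10
Buyer bears (B): 117.18 + 3762.80 + 519.60 + 1087.73 + 247.81 + 1720.67 = 7455.79
Landed cost (B) = invoice 172310.45 + 7455.79 + duty 19438.10 = 199204.34
Difference = |212572.02 − 199204.34| = 13367.68

Supplier B is cheaper by EUR 13367.68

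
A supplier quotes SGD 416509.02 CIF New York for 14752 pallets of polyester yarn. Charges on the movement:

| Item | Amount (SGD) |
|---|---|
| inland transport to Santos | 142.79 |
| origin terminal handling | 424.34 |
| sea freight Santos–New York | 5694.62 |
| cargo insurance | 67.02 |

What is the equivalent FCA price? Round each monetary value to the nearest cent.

FCA price: SGD 410323.04

Not relevant to the conversion: inland to port — on the seller under both CIF and FCA; already in the CIF price and stays in the FCA price.
From CIF to FCA, the seller no longer bears: origin terminal, freight, insurance.
FCA price = 416509.02 − 424.34 − 5694.62 − 67.02 = 410323.04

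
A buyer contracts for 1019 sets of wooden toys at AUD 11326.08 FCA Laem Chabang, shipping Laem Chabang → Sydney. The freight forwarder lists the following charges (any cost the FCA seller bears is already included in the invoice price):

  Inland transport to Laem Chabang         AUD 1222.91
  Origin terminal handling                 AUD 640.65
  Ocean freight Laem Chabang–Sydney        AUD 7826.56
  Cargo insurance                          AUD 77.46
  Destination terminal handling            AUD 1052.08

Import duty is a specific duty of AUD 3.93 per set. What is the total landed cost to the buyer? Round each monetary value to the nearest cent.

Total landed cost: AUD 24927.50

FCA: the seller delivers export-cleared goods to the carrier; the buyer bears costs from that point.
Already in the invoice (seller's account under FCA): inland to port — exclude.
CIF value = FCA price + origin terminal + freight + insurance = 11326.08 + 640.65 + 7826.56 + 77.46 = 19870.75
Import duty = 1019 × 3.93 = 4004.67
Buyer bears: origin terminal 640.65 + freight 7826.56 + insurance 77.46 + destination terminal 1052.08 + duty 4004.67 = 13601.42
Landed cost = invoice 11326.08 + 13601.42 = 24927.50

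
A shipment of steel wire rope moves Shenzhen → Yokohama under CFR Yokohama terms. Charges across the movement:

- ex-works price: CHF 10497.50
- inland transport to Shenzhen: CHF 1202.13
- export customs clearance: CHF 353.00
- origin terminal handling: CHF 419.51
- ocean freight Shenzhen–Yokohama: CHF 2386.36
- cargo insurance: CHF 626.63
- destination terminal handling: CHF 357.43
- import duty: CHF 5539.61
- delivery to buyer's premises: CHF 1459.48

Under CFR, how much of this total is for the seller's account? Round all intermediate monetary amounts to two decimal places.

CFR: the seller pays costs through ocean freight to the destination port, but not insurance.
Seller's account: goods 10497.50 + inland to port 1202.13 + export clearance 353.00 + origin terminal 419.51 + freight 2386.36 = 14858.50
Buyer's account: insurance 626.63 + destination terminal 357.43 + duty 5539.61 + delivery 1459.48 = 7983.15

Seller's account: CHF 14858.50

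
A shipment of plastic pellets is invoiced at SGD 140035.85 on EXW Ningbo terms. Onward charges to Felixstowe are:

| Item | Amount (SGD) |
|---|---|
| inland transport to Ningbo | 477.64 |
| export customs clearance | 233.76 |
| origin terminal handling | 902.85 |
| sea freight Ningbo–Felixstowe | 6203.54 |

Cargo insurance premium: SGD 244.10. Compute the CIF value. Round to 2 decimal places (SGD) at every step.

CIF value: SGD 148097.74

CIF = EXW price + pre-shipment costs + freight + insurance
CIF = 140035.85 + 477.64 + 233.76 + 902.85 + 6203.54 + 244.10 = 148097.74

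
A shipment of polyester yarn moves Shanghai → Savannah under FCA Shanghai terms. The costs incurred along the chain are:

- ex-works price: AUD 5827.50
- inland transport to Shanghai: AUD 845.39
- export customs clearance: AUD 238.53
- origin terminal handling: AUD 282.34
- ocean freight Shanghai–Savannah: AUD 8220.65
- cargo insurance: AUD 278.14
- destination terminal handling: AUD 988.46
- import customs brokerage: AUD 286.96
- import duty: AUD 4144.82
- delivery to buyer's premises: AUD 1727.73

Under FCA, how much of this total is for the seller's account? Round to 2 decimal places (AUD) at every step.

Seller's account: AUD 6911.42

FCA: the seller delivers export-cleared goods to the carrier; the buyer bears costs from that point.
Seller's account: goods 5827.50 + inland to port 845.39 + export clearance 238.53 = 6911.42
Buyer's account: origin terminal 282.34 + freight 8220.65 + insurance 278.14 + destination terminal 988.46 + brokerage 286.96 + duty 4144.82 + delivery 1727.73 = 15929.10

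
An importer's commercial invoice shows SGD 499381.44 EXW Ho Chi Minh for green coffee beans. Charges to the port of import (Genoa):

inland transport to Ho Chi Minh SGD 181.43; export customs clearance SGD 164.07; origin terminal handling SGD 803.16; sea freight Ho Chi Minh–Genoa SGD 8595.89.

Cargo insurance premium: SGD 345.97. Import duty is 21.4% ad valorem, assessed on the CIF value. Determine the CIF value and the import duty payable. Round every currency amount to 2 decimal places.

CIF = EXW price + pre-shipment costs + freight + insurance
CIF = 499381.44 + 181.43 + 164.07 + 803.16 + 8595.89 + 345.97 = 509471.96
Import duty = 509471.96 × 21.4% = 109027.00

CIF value: SGD 509471.96; import duty: SGD 109027.00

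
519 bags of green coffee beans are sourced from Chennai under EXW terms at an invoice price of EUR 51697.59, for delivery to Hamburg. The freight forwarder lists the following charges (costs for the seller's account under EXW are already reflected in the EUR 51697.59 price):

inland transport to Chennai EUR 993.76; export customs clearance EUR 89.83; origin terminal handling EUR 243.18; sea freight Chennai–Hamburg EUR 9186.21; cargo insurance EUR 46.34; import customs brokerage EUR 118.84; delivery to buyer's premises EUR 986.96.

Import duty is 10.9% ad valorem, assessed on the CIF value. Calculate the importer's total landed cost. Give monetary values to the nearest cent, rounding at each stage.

Total landed cost: EUR 70148.71

EXW: the seller makes goods available at their premises; the buyer bears all onward costs.
CIF value = EXW price + inland to port + export clearance + origin terminal + freight + insurance = 51697.59 + 993.76 + 89.83 + 243.18 + 9186.21 + 46.34 = 62256.91
Import duty = 62256.91 × 10.9% = 6786.00
Buyer bears: inland to port 993.76 + export clearance 89.83 + origin terminal 243.18 + freight 9186.21 + insurance 46.34 + brokerage 118.84 + delivery 986.96 + duty 6786.00 = 18451.12
Landed cost = invoice 51697.59 + 18451.12 = 70148.71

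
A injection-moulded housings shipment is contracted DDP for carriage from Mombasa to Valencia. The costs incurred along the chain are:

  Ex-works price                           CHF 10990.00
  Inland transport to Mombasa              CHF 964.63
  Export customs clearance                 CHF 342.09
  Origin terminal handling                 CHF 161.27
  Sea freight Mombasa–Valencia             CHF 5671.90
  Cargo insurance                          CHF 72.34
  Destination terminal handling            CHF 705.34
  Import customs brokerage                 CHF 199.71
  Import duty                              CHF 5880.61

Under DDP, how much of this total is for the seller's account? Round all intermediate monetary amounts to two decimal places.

Seller's account: CHF 24987.89

DDP: the seller bears all costs including import duty.
Seller's account: goods 10990.00 + inland to port 964.63 + export clearance 342.09 + origin terminal 161.27 + freight 5671.90 + insurance 72.34 + destination terminal 705.34 + brokerage 199.71 + duty 5880.61 = 24987.89
Buyer's account: 0.00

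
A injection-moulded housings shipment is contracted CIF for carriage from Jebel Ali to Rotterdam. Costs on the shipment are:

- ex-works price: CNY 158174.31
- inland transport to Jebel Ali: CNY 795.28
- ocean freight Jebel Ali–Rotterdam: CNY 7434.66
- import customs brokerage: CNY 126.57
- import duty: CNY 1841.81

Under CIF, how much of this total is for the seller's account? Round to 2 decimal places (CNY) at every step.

Seller's account: CNY 166404.25

CIF: the seller pays costs through ocean freight and marine insurance to the destination port.
Seller's account: goods 158174.31 + inland to port 795.28 + freight 7434.66 = 166404.25
Buyer's account: brokerage 126.57 + duty 1841.81 = 1968.38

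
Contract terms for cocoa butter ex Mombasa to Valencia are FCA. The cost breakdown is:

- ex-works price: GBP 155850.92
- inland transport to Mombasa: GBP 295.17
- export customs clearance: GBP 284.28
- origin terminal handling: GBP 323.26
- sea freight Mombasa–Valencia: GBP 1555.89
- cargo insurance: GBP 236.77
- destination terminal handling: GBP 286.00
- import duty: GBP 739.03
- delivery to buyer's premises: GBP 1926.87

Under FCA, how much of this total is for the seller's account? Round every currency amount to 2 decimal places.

FCA: the seller delivers export-cleared goods to the carrier; the buyer bears costs from that point.
Seller's account: goods 155850.92 + inland to port 295.17 + export clearance 284.28 = 156430.37
Buyer's account: origin terminal 323.26 + freight 1555.89 + insurance 236.77 + destination terminal 286.00 + duty 739.03 + delivery 1926.87 = 5067.82

Seller's account: GBP 156430.37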